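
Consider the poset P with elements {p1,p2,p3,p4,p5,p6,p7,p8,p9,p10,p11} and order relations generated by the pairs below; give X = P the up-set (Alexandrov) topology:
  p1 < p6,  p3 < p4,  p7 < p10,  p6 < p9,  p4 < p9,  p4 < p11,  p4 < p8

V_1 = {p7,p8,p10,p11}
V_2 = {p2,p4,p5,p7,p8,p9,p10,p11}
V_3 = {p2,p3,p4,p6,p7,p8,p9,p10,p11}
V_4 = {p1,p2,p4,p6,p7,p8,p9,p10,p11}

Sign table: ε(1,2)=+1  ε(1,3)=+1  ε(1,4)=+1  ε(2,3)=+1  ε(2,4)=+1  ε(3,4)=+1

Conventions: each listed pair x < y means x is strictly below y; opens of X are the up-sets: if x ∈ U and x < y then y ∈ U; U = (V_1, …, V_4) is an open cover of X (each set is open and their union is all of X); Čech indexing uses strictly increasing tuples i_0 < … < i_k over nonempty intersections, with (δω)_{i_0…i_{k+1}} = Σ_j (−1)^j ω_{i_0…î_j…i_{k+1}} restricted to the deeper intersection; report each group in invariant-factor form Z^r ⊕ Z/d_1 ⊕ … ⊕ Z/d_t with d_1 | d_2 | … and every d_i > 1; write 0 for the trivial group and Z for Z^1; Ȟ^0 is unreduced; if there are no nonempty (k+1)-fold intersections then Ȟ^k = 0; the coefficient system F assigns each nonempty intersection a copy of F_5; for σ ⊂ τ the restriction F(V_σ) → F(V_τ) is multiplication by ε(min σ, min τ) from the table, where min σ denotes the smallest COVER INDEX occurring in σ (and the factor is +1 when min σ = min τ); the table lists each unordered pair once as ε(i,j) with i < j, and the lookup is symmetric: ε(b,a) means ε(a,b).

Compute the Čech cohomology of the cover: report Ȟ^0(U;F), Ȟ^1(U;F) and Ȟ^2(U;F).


Ȟ^0 = Z/5, Ȟ^1 = 0 and Ȟ^2 = 0

nerve of the cover:
  V12={p7,p8,p10,p11} V13={p7,p8,p10,p11} V14={p7,p8,p10,p11} V23={p2,p4,p7,p8,p9,p10,p11} V24={p2,p4,p7,p8,p9,p10,p11} V34={p2,p4,p6,p7,p8,p9,p10,p11}
  V123={p7,p8,p10,p11} V124={p7,p8,p10,p11} V134={p7,p8,p10,p11} V234={p2,p4,p7,p8,p9,p10,p11}
  V1234={p7,p8,p10,p11}
C dims 4,6,4,1; δ0: rk_F5 3; δ1: rk_F5 3; δ2: rk_F5 1
Ȟ^0 = (4 − 3) − 0 = 1, so Ȟ^0 ≅ Z/5
Ȟ^1 = (6 − 3) − 3 = 0, so Ȟ^1 ≅ 0
Ȟ^2 = (4 − 1) − 3 = 0, so Ȟ^2 ≅ 0


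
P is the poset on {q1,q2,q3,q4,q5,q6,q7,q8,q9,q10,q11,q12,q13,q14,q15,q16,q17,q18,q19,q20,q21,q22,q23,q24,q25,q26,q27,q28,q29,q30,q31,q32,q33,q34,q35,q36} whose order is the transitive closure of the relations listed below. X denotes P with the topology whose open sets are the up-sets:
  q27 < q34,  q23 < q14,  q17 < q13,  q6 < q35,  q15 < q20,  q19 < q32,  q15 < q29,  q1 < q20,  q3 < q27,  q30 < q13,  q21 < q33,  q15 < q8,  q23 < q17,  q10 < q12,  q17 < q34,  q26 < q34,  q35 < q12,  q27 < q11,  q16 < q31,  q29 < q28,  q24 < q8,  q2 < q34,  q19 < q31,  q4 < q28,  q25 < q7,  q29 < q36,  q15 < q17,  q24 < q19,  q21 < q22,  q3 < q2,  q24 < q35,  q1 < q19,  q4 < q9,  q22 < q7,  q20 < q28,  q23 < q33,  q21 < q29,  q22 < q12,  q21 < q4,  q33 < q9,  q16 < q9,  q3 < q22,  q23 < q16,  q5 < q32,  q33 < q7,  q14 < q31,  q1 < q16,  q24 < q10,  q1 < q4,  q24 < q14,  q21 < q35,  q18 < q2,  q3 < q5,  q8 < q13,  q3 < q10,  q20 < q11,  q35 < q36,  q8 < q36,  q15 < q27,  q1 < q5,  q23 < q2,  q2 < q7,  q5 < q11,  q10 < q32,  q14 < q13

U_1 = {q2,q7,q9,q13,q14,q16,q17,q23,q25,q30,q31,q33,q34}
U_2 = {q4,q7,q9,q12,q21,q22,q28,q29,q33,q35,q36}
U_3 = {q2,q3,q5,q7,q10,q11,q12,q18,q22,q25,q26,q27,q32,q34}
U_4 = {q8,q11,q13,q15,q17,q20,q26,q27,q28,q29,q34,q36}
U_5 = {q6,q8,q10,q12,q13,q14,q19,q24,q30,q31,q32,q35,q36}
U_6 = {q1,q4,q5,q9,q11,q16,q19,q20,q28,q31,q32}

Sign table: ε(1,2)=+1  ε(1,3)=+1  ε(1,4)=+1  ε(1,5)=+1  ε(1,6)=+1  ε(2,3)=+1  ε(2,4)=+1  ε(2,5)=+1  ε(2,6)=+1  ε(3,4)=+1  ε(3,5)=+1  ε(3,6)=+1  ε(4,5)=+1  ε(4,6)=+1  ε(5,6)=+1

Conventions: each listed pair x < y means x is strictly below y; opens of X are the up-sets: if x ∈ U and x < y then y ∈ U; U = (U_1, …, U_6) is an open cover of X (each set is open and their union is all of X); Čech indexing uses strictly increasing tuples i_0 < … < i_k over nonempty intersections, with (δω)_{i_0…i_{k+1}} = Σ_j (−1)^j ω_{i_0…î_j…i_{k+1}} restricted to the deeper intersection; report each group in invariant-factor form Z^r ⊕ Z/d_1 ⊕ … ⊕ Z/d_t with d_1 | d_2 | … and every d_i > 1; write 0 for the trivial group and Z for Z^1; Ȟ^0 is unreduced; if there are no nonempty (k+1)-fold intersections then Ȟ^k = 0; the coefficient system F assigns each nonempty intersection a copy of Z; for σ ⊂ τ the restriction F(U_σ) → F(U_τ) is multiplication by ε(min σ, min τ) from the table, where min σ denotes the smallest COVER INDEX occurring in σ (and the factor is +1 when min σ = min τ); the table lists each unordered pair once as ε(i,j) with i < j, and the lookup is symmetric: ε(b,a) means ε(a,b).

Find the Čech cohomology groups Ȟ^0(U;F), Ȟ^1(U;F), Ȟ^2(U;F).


Ȟ^0 = Z, Ȟ^1 = 0 and Ȟ^2 = Z/2

intersection data:
  U12={q7,q9,q33} U13={q2,q7,q25,q34} U14={q13,q17,q34} U15={q13,q14,q30,q31} U16={q9,q16,q31} U23={q7,q12,q22} U24={q28,q29,q36} U25={q12,q35,q36} U26={q4,q9,q28} U34={q11,q26,q27,q34} U35={q10,q12,q32} U36={q5,q11,q32} U45={q8,q13,q36} U46={q11,q20,q28} U56={q19,q31,q32}
  U123={q7} U126={q9} U134={q34} U145={q13} U156={q31} U235={q12} U245={q36} U246={q28} U346={q11} U356={q32}
C dims 6,15,10; δ0: rk 5, SNF 1^5; δ1: rk 10, SNF 1^9·2
Ȟ^0 = (6 − 5) − 0 = 1, so Ȟ^0 ≅ Z
Ȟ^1 = (15 − 10) − 5 = 0, so Ȟ^1 ≅ 0
Ȟ^2 = (10 − 0) − 10 = 0 plus torsion [2], so Ȟ^2 ≅ Z/2


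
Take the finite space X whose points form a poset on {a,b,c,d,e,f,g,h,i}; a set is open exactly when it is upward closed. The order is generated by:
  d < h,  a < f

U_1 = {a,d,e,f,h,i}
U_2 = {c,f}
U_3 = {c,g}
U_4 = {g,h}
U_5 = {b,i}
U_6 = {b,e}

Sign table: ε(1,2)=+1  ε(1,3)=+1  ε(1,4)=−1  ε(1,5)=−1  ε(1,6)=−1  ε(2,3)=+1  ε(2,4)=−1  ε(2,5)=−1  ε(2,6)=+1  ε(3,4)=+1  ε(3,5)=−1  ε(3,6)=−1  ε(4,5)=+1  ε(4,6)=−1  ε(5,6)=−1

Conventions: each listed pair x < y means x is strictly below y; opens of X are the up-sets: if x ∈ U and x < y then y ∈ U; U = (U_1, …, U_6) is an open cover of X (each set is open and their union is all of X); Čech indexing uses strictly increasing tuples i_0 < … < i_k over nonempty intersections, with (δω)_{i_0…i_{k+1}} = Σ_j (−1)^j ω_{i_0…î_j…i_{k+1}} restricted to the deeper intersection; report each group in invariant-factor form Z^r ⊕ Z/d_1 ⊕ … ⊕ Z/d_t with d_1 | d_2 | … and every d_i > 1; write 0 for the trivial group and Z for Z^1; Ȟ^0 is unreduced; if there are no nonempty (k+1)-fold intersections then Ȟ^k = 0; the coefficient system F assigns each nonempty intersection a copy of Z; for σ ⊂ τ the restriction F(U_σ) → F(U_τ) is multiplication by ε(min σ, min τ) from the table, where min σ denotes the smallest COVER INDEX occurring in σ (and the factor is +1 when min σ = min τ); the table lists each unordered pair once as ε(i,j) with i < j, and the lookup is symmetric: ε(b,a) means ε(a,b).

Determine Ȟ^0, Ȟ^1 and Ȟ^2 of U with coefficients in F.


nerve simplices:
  U12={f} U14={h} U15={i} U16={e} U23={c} U34={g} U56={b}
C dims 6,7; δ0: rk 6, SNF 1^5·2
degree 0: 6−6−0 = 0 → Ȟ^0 ≅ 0
degree 1: 7−0−6 = 1 plus torsion [2] → Ȟ^1 ≅ Z ⊕ Z/2
degree 2: 0−0−0 = 0 → Ȟ^2 ≅ 0

Ȟ^0(U;F) ≅ 0, Ȟ^1(U;F) ≅ Z ⊕ Z/2 and Ȟ^2(U;F) ≅ 0


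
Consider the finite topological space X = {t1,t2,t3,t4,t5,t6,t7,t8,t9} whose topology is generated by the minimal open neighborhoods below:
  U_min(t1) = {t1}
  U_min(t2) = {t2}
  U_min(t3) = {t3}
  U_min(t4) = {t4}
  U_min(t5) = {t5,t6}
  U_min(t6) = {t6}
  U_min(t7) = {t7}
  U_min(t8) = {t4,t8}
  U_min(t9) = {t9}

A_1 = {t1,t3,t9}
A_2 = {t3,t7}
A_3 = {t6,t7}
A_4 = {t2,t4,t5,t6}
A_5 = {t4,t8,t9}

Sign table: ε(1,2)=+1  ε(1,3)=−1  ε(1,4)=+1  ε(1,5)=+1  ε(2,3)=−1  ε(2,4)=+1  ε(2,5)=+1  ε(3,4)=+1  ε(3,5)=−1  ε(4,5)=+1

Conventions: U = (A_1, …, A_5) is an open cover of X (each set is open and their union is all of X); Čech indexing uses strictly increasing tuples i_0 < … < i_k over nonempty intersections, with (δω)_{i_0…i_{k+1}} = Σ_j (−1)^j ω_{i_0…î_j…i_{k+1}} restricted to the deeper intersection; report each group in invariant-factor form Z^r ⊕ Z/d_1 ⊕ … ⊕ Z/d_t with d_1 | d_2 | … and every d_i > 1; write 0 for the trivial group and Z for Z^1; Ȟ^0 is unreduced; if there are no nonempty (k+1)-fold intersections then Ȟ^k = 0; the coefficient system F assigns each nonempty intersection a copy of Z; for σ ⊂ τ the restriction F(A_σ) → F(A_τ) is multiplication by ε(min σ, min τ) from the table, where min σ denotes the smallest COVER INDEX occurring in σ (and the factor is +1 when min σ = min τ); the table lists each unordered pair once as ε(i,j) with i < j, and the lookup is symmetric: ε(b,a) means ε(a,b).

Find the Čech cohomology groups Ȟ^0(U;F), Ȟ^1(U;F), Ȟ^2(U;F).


Ȟ^0 ≅ 0, Ȟ^1 ≅ Z/2 and Ȟ^2 ≅ 0

nonempty overlaps:
  A12={t3} A15={t9} A23={t7} A34={t6} A45={t4}
C dims 5,5; δ0: rk 5, SNF 1^4·2
degree 0: 5−5−0 = 0 → Ȟ^0 ≅ 0
degree 1: 5−0−5 = 0 plus torsion [2] → Ȟ^1 ≅ Z/2
degree 2: 0−0−0 = 0 → Ȟ^2 ≅ 0


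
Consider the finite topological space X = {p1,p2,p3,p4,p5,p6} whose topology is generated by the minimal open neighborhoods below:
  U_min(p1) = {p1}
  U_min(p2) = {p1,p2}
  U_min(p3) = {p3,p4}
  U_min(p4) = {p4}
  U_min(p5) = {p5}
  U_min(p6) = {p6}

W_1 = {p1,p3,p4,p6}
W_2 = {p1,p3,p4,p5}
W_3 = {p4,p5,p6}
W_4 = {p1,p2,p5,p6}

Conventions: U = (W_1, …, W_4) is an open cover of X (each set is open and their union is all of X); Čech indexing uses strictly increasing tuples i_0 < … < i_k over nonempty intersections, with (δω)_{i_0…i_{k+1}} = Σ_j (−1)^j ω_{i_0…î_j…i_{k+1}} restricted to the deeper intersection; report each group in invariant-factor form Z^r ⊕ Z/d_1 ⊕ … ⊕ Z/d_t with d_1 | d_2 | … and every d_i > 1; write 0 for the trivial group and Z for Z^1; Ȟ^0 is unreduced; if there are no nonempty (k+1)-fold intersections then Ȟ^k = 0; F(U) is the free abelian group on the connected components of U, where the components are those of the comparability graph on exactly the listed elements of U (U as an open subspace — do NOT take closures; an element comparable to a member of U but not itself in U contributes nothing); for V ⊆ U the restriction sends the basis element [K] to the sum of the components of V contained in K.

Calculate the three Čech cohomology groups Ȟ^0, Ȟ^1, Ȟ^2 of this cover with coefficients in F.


nonempty intersections:
  W12={p1,p3,p4} W13={p4,p6} W14={p1,p6} W23={p4,p5} W24={p1,p5} W34={p5,p6}
  W123={p4} W124={p1} W134={p6} W234={p5}
components per intersection:
  W1: {p1} {p3,p4} {p6}
  W2: {p1} {p3,p4} {p5}
  W3: {p4} {p5} {p6}
  W4: {p1,p2} {p5} {p6}
  W12: {p1} {p3,p4}
  W13: {p4} {p6}
  W14: {p1} {p6}
  W23: {p4} {p5}
  W24: {p1} {p5}
  W34: {p5} {p6}
  W123: {p4}
  W124: {p1}
  W134: {p6}
  W234: {p5}
C dims 12,12,4; δ0: rk 8, SNF 1^8; δ1: rk 4, SNF 1^4
Ȟ^0: (12−8)−0=4 ⇒ Z^4
Ȟ^1: (12−4)−8=0 ⇒ 0
Ȟ^2: (4−0)−4=0 ⇒ 0

Ȟ^0(U;F) ≅ Z^4, Ȟ^1(U;F) ≅ 0, Ȟ^2(U;F) ≅ 0


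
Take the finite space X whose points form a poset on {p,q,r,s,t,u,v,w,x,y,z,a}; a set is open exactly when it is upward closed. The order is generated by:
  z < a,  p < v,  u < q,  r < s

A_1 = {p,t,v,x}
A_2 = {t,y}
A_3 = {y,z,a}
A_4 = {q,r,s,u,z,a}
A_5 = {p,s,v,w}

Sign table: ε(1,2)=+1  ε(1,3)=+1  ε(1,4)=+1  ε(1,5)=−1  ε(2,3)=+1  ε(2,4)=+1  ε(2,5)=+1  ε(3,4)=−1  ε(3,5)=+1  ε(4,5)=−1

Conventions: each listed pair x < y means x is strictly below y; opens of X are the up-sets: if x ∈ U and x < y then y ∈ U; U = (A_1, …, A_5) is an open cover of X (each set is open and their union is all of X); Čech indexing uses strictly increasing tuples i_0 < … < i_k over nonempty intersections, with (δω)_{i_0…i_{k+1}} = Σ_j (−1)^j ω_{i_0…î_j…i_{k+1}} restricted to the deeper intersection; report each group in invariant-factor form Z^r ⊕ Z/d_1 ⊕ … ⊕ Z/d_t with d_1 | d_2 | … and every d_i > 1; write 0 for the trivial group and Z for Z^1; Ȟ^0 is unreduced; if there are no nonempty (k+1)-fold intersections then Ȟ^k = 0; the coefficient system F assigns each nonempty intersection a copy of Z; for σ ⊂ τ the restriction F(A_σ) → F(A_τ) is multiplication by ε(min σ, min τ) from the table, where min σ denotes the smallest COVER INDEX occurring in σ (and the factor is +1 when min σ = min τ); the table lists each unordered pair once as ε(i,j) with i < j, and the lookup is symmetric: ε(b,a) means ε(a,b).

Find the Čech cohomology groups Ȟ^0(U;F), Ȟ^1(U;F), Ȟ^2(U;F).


Ȟ^0 = 0, Ȟ^1 = Z/2, Ȟ^2 = 0

nonempty overlaps:
  A12={t} A15={p,v} A23={y} A34={z,a} A45={s}
C dims 5,5; δ0: rk 5, SNF 1^4·2
degree 0: 5−5−0 = 0 → Ȟ^0 ≅ 0
degree 1: 5−0−5 = 0 plus torsion [2] → Ȟ^1 ≅ Z/2
degree 2: 0−0−0 = 0 → Ȟ^2 ≅ 0


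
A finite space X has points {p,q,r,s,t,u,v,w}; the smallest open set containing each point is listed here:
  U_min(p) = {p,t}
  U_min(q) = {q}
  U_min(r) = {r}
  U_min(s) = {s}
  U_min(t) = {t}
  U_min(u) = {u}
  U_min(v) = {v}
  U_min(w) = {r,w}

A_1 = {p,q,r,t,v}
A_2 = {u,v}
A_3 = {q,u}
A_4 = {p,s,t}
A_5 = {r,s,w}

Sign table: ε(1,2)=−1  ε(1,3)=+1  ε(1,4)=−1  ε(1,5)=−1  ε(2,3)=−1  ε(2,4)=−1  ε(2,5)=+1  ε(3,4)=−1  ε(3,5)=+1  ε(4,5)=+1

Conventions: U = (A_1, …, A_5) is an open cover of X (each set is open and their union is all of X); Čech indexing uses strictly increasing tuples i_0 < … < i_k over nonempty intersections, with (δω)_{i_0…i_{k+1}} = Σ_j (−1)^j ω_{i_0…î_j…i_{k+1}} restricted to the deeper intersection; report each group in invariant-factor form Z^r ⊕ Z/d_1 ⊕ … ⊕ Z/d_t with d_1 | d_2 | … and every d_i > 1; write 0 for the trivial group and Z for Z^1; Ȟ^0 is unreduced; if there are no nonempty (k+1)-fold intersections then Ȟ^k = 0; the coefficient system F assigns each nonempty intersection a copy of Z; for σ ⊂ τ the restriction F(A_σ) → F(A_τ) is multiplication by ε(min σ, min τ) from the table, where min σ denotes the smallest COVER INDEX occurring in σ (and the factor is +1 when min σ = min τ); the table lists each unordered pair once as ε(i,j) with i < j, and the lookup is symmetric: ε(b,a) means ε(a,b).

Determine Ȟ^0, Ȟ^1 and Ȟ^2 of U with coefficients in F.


Ȟ^0 ≅ Z, Ȟ^1 ≅ Z^2, Ȟ^2 ≅ 0

cover nerve:
  A12={v} A13={q} A14={p,t} A15={r} A23={u} A45={s}
C dims 5,6; δ0: rk 4, SNF 1^4
Ȟ^0: (5−4)−0=1 ⇒ Z
Ȟ^1: (6−0)−4=2 ⇒ Z^2
Ȟ^2: (0−0)−0=0 ⇒ 0


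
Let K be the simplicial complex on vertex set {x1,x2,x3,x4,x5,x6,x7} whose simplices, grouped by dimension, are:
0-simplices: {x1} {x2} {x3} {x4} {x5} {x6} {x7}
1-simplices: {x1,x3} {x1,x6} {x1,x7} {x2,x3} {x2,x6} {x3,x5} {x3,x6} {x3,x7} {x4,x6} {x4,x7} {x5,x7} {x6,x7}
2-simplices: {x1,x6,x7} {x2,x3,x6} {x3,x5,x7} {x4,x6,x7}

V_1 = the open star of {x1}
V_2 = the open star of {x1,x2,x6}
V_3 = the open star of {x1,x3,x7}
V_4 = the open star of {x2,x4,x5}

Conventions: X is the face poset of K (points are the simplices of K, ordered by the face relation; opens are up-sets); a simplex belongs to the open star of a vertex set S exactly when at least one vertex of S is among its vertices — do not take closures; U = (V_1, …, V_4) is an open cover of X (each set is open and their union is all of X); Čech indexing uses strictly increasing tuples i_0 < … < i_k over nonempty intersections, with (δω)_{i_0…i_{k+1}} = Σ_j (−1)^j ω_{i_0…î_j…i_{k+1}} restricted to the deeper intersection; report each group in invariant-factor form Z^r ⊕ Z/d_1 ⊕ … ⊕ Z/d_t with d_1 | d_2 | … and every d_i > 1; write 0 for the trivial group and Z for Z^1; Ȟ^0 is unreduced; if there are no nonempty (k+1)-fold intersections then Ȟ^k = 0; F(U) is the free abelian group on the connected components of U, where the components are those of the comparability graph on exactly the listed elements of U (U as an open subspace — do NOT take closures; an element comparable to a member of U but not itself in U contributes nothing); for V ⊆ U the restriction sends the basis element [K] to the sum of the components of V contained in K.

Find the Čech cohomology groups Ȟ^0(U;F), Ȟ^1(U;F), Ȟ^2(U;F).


nerve of the cover:
  V1={{x1},{x1,x3},{x1,x6},{x1,x7},{x1,x6,x7}} V2={{x1},{x2},{x6},{x1,x3},{x1,x6},{x1,x7},{x2,x3},{x2,x6},{x3,x6},{x4,x6},{x6,x7},{x1,x6,x7},{x2,x3,x6},{x4,x6,x7}} V3={{x1},{x3},{x7},{x1,x3},{x1,x6},{x1,x7},{x2,x3},{x3,x5},{x3,x6},{x3,x7},{x4,x7},{x5,x7},{x6,x7},{x1,x6,x7},{x2,x3,x6},{x3,x5,x7},{x4,x6,x7}} V4={{x2},{x4},{x5},{x2,x3},{x2,x6},{x3,x5},{x4,x6},{x4,x7},{x5,x7},{x2,x3,x6},{x3,x5,x7},{x4,x6,x7}}
  V12={{x1},{x1,x3},{x1,x6},{x1,x7},{x1,x6,x7}} V13={{x1},{x1,x3},{x1,x6},{x1,x7},{x1,x6,x7}} V23={{x1},{x1,x3},{x1,x6},{x1,x7},{x2,x3},{x3,x6},{x6,x7},{x1,x6,x7},{x2,x3,x6},{x4,x6,x7}} V24={{x2},{x2,x3},{x2,x6},{x4,x6},{x2,x3,x6},{x4,x6,x7}} V34={{x2,x3},{x3,x5},{x4,x7},{x5,x7},{x2,x3,x6},{x3,x5,x7},{x4,x6,x7}}
  V123={{x1},{x1,x3},{x1,x6},{x1,x7},{x1,x6,x7}} V234={{x2,x3},{x2,x3,x6},{x4,x6,x7}}
components per intersection:
  V1: {{x1},{x1,x3},{x1,x6},{x1,x7},{x1,x6,x7}}
  V2: {{x1},{x2},{x6},{x1,x3},{x1,x6},{x1,x7},{x2,x3},{x2,x6},{x3,x6},{x4,x6},{x6,x7},{x1,x6,x7},{x2,x3,x6},{x4,x6,x7}}
  V3: {{x1},{x3},{x7},{x1,x3},{x1,x6},{x1,x7},{x2,x3},{x3,x5},{x3,x6},{x3,x7},{x4,x7},{x5,x7},{x6,x7},{x1,x6,x7},{x2,x3,x6},{x3,x5,x7},{x4,x6,x7}}
  V4: {{x2},{x2,x3},{x2,x6},{x2,x3,x6}} {{x4},{x4,x6},{x4,x7},{x4,x6,x7}} {{x5},{x3,x5},{x5,x7},{x3,x5,x7}}
  V12: {{x1},{x1,x3},{x1,x6},{x1,x7},{x1,x6,x7}}
  V13: {{x1},{x1,x3},{x1,x6},{x1,x7},{x1,x6,x7}}
  V23: {{x1},{x1,x3},{x1,x6},{x1,x7},{x6,x7},{x1,x6,x7},{x4,x6,x7}} {{x2,x3},{x3,x6},{x2,x3,x6}}
  V24: {{x2},{x2,x3},{x2,x6},{x2,x3,x6}} {{x4,x6},{x4,x6,x7}}
  V34: {{x2,x3},{x2,x3,x6}} {{x3,x5},{x5,x7},{x3,x5,x7}} {{x4,x7},{x4,x6,x7}}
  V123: {{x1},{x1,x3},{x1,x6},{x1,x7},{x1,x6,x7}}
  V234: {{x2,x3},{x2,x3,x6}} {{x4,x6,x7}}
C dims 6,9,3; δ0: rk 5, SNF 1^5; δ1: rk 3, SNF 1^3
Ȟ^0 = (6 − 5) − 0 = 1, so Ȟ^0 ≅ Z
Ȟ^1 = (9 − 3) − 5 = 1, so Ȟ^1 ≅ Z
Ȟ^2 = (3 − 0) − 3 = 0, so Ȟ^2 ≅ 0

Ȟ^0 = Z,  Ȟ^1 = Z,  Ȟ^2 = 0


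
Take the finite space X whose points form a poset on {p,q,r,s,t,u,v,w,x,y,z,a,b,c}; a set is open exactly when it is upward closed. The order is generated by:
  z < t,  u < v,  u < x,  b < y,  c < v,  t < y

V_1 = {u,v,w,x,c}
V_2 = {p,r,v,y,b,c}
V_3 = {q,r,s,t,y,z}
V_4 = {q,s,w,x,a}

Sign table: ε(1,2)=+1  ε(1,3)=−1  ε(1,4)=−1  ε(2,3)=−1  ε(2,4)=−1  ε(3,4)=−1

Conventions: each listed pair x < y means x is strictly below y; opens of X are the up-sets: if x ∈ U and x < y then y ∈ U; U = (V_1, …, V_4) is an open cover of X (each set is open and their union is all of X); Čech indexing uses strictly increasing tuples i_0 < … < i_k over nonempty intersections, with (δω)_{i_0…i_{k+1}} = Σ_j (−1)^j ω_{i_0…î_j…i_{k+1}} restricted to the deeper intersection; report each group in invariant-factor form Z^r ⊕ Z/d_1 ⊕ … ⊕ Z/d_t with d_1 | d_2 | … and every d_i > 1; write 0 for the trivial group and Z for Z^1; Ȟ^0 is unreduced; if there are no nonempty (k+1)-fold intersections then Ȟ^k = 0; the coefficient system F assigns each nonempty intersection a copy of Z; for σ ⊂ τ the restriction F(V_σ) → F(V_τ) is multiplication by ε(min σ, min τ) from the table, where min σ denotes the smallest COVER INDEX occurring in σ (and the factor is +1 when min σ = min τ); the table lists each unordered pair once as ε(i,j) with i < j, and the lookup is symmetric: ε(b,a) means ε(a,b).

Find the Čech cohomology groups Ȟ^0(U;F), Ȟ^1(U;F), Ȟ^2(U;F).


Ȟ^0 = 0; Ȟ^1 = Z/2; Ȟ^2 = 0

nerve simplices:
  V12={v,c} V14={w,x} V23={r,y} V34={q,s}
C dims 4,4; δ0: rk 4, SNF 1^3·2
degree 0: 4−4−0 = 0 → Ȟ^0 ≅ 0
degree 1: 4−0−4 = 0 plus torsion [2] → Ȟ^1 ≅ Z/2
degree 2: 0−0−0 = 0 → Ȟ^2 ≅ 0


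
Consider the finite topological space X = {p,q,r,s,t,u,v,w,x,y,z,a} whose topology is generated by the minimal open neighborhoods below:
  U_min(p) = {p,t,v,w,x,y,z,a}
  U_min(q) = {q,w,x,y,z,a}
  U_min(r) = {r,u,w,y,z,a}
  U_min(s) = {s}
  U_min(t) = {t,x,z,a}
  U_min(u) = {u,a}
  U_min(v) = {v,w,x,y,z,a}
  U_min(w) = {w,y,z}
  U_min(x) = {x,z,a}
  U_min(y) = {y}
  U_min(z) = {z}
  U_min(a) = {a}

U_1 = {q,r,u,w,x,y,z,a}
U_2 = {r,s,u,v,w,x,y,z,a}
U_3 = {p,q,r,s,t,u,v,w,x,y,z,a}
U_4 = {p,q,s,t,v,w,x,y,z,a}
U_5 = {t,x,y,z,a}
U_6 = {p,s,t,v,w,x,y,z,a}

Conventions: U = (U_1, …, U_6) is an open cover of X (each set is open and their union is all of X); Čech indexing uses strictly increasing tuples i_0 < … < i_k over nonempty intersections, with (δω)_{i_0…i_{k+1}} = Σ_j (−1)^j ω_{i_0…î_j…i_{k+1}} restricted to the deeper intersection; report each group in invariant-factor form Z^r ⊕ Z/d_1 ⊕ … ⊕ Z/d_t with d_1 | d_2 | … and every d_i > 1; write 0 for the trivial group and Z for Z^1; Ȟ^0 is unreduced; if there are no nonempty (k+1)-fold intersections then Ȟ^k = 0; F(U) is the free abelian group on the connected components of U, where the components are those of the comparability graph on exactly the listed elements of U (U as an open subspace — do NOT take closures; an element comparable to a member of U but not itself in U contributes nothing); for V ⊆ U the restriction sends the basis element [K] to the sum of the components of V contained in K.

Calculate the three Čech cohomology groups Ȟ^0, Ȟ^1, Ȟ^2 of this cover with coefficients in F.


Ȟ^0 ≅ Z^2; Ȟ^1 ≅ 0; Ȟ^2 ≅ 0

nerve simplices:
  U12={r,u,w,x,y,z,a} U13={q,r,u,w,x,y,z,a} U14={q,w,x,y,z,a} U15={x,y,z,a} U16={w,x,y,z,a} U23={r,s,u,v,w,x,y,z,a} U24={s,v,w,x,y,z,a} U25={x,y,z,a} U26={s,v,w,x,y,z,a} U34={p,q,s,t,v,w,x,y,z,a} U35={t,x,y,z,a} U36={p,s,t,v,w,x,y,z,a} U45={t,x,y,z,a} U46={p,s,t,v,w,x,y,z,a} U56={t,x,y,z,a}
  U123={r,u,w,x,y,z,a} U124={w,x,y,z,a} U125={x,y,z,a} U126={w,x,y,z,a} U134={q,w,x,y,z,a} U135={x,y,z,a} U136={w,x,y,z,a} U145={x,y,z,a} U146={w,x,y,z,a} U156={x,y,z,a} U234={s,v,w,x,y,z,a} U235={x,y,z,a} U236={s,v,w,x,y,z,a} U245={x,y,z,a} U246={s,v,w,x,y,z,a} U256={x,y,z,a} U345={t,x,y,z,a} U346={p,s,t,v,w,x,y,z,a} U356={t,x,y,z,a} U456={t,x,y,z,a}
  U1234={w,x,y,z,a} U1235={x,y,z,a} U1236={w,x,y,z,a} U1245={x,y,z,a} U1246={w,x,y,z,a} U1256={x,y,z,a} U1345={x,y,z,a} U1346={w,x,y,z,a} U1356={x,y,z,a} U1456={x,y,z,a} U2345={x,y,z,a} U2346={s,v,w,x,y,z,a} U2356={x,y,z,a} U2456={x,y,z,a} U3456={t,x,y,z,a}
  U12345={x,y,z,a} U12346={w,x,y,z,a} U12356={x,y,z,a} U12456={x,y,z,a} U13456={x,y,z,a} U23456={x,y,z,a}
  U123456={x,y,z,a}
components per intersection:
  U1: {q,r,u,w,x,y,z,a}
  U2: {r,u,v,w,x,y,z,a} {s}
  U3: {p,q,r,t,u,v,w,x,y,z,a} {s}
  U4: {p,q,t,v,w,x,y,z,a} {s}
  U5: {t,x,z,a} {y}
  U6: {p,t,v,w,x,y,z,a} {s}
  U12: {r,u,w,x,y,z,a}
  U13: {q,r,u,w,x,y,z,a}
  U14: {q,w,x,y,z,a}
  U15: {x,z,a} {y}
  U16: {w,x,y,z,a}
  U23: {r,u,v,w,x,y,z,a} {s}
  U24: {s} {v,w,x,y,z,a}
  U25: {x,z,a} {y}
  U26: {s} {v,w,x,y,z,a}
  U34: {p,q,t,v,w,x,y,z,a} {s}
  U35: {t,x,z,a} {y}
  U36: {p,t,v,w,x,y,z,a} {s}
  U45: {t,x,z,a} {y}
  U46: {p,t,v,w,x,y,z,a} {s}
  U56: {t,x,z,a} {y}
  U123: {r,u,w,x,y,z,a}
  U124: {w,x,y,z,a}
  U125: {x,z,a} {y}
  U126: {w,x,y,z,a}
  U134: {q,w,x,y,z,a}
  U135: {x,z,a} {y}
  U136: {w,x,y,z,a}
  U145: {x,z,a} {y}
  U146: {w,x,y,z,a}
  U156: {x,z,a} {y}
  U234: {s} {v,w,x,y,z,a}
  U235: {x,z,a} {y}
  U236: {s} {v,w,x,y,z,a}
  U245: {x,z,a} {y}
  U246: {s} {v,w,x,y,z,a}
  U256: {x,z,a} {y}
  U345: {t,x,z,a} {y}
  U346: {p,t,v,w,x,y,z,a} {s}
  U356: {t,x,z,a} {y}
  U456: {t,x,z,a} {y}
  U1234: {w,x,y,z,a}
  U1235: {x,z,a} {y}
  U1236: {w,x,y,z,a}
  U1245: {x,z,a} {y}
  U1246: {w,x,y,z,a}
  U1256: {x,z,a} {y}
  U1345: {x,z,a} {y}
  U1346: {w,x,y,z,a}
  U1356: {x,z,a} {y}
  U1456: {x,z,a} {y}
  U2345: {x,z,a} {y}
  U2346: {s} {v,w,x,y,z,a}
  U2356: {x,z,a} {y}
  U2456: {x,z,a} {y}
  U3456: {t,x,z,a} {y}
  U12345: {x,z,a} {y}
  U12346: {w,x,y,z,a}
  U12356: {x,z,a} {y}
  U12456: {x,z,a} {y}
  U13456: {x,z,a} {y}
  U23456: {x,z,a} {y}
  U123456: {x,z,a} {y}
C dims 11,26,34,26; δ0: rk 9, SNF 1^9; δ1: rk 17, SNF 1^17; δ2: rk 17, SNF 1^17
degree 0: 11−9−0 = 2 → Ȟ^0 ≅ Z^2
degree 1: 26−17−9 = 0 → Ȟ^1 ≅ 0
degree 2: 34−17−17 = 0 → Ȟ^2 ≅ 0


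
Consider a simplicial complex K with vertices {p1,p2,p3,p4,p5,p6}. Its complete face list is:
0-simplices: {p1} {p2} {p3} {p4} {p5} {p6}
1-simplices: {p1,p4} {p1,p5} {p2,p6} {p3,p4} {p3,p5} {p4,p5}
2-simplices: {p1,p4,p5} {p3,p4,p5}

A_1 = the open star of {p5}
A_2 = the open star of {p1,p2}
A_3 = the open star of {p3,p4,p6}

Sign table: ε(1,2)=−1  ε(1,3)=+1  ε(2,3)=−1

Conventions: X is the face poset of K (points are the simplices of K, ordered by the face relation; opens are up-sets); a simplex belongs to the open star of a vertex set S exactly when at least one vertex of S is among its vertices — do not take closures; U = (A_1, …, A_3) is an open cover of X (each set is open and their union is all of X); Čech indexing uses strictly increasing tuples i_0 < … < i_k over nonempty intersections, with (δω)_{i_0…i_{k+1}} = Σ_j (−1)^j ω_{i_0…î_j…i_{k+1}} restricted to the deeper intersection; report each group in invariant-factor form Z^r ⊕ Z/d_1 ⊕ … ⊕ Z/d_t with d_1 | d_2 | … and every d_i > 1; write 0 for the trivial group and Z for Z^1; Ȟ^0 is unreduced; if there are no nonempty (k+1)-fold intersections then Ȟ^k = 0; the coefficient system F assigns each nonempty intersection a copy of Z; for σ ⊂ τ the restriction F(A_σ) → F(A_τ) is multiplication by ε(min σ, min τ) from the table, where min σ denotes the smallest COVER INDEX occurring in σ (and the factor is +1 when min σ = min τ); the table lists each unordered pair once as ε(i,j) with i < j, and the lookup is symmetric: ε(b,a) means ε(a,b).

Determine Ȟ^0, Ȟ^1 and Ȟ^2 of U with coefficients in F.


Ȟ^0 ≅ Z; Ȟ^1 ≅ 0; Ȟ^2 ≅ 0

nonempty overlaps:
  A1={{p5},{p1,p5},{p3,p5},{p4,p5},{p1,p4,p5},{p3,p4,p5}} A2={{p1},{p2},{p1,p4},{p1,p5},{p2,p6},{p1,p4,p5}} A3={{p3},{p4},{p6},{p1,p4},{p2,p6},{p3,p4},{p3,p5},{p4,p5},{p1,p4,p5},{p3,p4,p5}}
  A12={{p1,p5},{p1,p4,p5}} A13={{p3,p5},{p4,p5},{p1,p4,p5},{p3,p4,p5}} A23={{p1,p4},{p2,p6},{p1,p4,p5}}
  A123={{p1,p4,p5}}
C dims 3,3,1; δ0: rk 2, SNF 1^2; δ1: rk 1, SNF 1^1
degree 0: 3−2−0 = 1 → Ȟ^0 ≅ Z
degree 1: 3−1−2 = 0 → Ȟ^1 ≅ 0
degree 2: 1−0−1 = 0 → Ȟ^2 ≅ 0


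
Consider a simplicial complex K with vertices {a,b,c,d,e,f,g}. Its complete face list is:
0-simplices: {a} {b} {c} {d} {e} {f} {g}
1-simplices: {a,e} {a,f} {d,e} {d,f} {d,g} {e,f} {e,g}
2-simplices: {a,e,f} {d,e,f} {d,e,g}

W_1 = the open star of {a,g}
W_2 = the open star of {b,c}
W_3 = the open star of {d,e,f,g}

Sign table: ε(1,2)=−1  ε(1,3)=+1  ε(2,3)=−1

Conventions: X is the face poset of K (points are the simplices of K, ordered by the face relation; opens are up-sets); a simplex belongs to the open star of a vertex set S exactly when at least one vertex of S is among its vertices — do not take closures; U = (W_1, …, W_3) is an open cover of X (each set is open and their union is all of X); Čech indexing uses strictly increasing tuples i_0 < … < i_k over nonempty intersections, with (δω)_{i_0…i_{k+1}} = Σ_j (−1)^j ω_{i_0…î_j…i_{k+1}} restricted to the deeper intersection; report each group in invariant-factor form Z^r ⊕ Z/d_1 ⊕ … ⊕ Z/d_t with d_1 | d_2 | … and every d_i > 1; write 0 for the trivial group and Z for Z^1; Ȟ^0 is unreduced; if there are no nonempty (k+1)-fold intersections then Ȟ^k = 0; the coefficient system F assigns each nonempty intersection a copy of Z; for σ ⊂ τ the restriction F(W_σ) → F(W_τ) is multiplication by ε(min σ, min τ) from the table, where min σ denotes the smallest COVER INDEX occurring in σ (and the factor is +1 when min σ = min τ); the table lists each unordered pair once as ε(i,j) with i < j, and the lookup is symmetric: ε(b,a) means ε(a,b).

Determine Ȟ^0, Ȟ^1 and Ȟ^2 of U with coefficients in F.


Ȟ^0(U;F) ≅ Z^2, Ȟ^1(U;F) ≅ 0, Ȟ^2(U;F) ≅ 0

nerve of the cover:
  W1={{a},{g},{a,e},{a,f},{d,g},{e,g},{a,e,f},{d,e,g}} W2={{b},{c}} W3={{d},{e},{f},{g},{a,e},{a,f},{d,e},{d,f},{d,g},{e,f},{e,g},{a,e,f},{d,e,f},{d,e,g}}
  W13={{g},{a,e},{a,f},{d,g},{e,g},{a,e,f},{d,e,g}}
C dims 3,1; δ0: rk 1, SNF 1^1
Ȟ^0 = (3 − 1) − 0 = 2, so Ȟ^0 ≅ Z^2
Ȟ^1 = (1 − 0) − 1 = 0, so Ȟ^1 ≅ 0
Ȟ^2 = (0 − 0) − 0 = 0, so Ȟ^2 ≅ 0


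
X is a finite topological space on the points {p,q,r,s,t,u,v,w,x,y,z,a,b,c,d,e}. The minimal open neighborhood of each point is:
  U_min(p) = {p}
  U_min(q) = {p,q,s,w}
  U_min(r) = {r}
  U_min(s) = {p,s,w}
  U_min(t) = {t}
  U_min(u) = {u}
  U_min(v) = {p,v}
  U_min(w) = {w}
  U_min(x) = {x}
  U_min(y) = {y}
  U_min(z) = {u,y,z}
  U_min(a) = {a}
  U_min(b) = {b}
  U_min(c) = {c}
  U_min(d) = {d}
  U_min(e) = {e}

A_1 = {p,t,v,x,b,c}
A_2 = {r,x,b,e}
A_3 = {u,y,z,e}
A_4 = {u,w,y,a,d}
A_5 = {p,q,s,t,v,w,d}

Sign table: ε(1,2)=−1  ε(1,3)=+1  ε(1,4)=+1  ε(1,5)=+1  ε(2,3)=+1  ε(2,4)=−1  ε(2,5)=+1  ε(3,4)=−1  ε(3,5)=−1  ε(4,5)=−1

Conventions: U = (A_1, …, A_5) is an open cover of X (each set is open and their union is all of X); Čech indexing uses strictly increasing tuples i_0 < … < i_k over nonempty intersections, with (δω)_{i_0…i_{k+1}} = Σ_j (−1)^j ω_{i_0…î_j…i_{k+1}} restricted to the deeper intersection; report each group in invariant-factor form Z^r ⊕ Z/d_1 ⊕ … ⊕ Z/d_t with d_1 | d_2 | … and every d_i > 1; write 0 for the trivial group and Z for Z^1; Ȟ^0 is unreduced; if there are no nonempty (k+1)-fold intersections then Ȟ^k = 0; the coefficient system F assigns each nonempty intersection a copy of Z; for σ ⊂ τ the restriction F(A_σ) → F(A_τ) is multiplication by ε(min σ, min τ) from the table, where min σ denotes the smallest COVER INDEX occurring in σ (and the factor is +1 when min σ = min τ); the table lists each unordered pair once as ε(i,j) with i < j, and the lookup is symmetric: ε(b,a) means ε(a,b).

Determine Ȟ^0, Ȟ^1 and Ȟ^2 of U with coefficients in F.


Ȟ^0 ≅ 0, Ȟ^1 ≅ Z/2 and Ȟ^2 ≅ 0

intersection data:
  A12={x,b} A15={p,t,v} A23={e} A34={u,y} A45={w,d}
C dims 5,5; δ0: rk 5, SNF 1^4·2
Ȟ^0 = (5 − 5) − 0 = 0, so Ȟ^0 ≅ 0
Ȟ^1 = (5 − 0) − 5 = 0 plus torsion [2], so Ȟ^1 ≅ Z/2
Ȟ^2 = (0 − 0) − 0 = 0, so Ȟ^2 ≅ 0


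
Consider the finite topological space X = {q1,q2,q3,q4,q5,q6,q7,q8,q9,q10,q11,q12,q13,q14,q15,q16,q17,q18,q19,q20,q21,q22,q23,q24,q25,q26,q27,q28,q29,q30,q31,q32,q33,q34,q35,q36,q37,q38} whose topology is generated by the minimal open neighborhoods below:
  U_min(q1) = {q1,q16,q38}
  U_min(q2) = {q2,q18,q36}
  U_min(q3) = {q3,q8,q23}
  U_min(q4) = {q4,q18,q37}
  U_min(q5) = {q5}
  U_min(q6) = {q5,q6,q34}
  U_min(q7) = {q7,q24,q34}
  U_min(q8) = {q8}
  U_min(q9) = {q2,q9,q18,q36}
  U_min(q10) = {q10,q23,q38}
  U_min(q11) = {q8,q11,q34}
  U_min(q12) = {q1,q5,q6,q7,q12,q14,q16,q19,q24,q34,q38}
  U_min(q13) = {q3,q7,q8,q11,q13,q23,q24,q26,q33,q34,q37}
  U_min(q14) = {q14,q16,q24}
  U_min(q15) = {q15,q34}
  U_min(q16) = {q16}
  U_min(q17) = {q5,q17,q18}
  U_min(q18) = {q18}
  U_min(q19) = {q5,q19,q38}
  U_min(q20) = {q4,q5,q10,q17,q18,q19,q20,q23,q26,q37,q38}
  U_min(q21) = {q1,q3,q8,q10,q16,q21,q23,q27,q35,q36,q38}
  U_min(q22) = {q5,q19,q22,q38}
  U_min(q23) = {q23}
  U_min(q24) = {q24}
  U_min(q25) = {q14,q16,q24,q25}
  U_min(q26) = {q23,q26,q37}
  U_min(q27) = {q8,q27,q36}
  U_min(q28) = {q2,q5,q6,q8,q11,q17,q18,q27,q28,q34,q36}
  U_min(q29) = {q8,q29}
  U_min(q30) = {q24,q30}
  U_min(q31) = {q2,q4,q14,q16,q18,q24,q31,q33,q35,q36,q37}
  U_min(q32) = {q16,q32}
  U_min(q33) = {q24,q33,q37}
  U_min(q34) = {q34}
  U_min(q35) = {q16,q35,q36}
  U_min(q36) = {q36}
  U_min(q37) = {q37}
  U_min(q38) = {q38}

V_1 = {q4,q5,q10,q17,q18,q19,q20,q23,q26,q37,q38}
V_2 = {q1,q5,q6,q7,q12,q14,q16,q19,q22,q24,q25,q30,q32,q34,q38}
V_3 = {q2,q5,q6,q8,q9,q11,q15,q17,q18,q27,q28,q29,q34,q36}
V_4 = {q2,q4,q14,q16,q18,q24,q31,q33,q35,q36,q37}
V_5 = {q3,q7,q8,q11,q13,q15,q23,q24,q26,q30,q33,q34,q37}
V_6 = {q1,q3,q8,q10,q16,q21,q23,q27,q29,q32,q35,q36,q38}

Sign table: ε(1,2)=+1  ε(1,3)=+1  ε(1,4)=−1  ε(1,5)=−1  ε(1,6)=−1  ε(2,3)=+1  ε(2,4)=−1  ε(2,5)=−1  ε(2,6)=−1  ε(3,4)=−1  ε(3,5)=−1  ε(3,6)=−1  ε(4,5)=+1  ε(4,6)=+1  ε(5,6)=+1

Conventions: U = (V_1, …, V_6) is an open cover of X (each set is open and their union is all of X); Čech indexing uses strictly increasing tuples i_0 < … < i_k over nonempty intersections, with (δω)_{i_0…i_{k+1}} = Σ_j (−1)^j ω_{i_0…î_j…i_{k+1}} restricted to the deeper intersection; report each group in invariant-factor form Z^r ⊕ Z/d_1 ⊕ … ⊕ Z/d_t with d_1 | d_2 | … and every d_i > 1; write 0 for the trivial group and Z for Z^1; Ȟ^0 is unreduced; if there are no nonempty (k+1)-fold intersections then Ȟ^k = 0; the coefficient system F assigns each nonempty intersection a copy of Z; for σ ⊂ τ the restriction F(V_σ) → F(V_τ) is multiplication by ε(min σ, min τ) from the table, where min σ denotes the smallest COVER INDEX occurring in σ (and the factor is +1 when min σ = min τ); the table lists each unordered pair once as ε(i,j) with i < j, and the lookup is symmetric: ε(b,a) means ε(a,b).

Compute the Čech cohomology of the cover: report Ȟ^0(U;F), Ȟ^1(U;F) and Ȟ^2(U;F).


nerve of the cover:
  V12={q5,q19,q38} V13={q5,q17,q18} V14={q4,q18,q37} V15={q23,q26,q37} V16={q10,q23,q38} V23={q5,q6,q34} V24={q14,q16,q24} V25={q7,q24,q30,q34} V26={q1,q16,q32,q38} V34={q2,q18,q36} V35={q8,q11,q15,q34} V36={q8,q27,q29,q36} V45={q24,q33,q37} V46={q16,q35,q36} V56={q3,q8,q23}
  V123={q5} V126={q38} V134={q18} V145={q37} V156={q23} V235={q34} V245={q24} V246={q16} V346={q36} V356={q8}
C dims 6,15,10; δ0: rk 5, SNF 1^5; δ1: rk 10, SNF 1^9·2
Ȟ^0 = (6 − 5) − 0 = 1, so Ȟ^0 ≅ Z
Ȟ^1 = (15 − 10) − 5 = 0, so Ȟ^1 ≅ 0
Ȟ^2 = (10 − 0) − 10 = 0 plus torsion [2], so Ȟ^2 ≅ Z/2

Ȟ^0 ≅ Z,  Ȟ^1 ≅ 0,  Ȟ^2 ≅ Z/2


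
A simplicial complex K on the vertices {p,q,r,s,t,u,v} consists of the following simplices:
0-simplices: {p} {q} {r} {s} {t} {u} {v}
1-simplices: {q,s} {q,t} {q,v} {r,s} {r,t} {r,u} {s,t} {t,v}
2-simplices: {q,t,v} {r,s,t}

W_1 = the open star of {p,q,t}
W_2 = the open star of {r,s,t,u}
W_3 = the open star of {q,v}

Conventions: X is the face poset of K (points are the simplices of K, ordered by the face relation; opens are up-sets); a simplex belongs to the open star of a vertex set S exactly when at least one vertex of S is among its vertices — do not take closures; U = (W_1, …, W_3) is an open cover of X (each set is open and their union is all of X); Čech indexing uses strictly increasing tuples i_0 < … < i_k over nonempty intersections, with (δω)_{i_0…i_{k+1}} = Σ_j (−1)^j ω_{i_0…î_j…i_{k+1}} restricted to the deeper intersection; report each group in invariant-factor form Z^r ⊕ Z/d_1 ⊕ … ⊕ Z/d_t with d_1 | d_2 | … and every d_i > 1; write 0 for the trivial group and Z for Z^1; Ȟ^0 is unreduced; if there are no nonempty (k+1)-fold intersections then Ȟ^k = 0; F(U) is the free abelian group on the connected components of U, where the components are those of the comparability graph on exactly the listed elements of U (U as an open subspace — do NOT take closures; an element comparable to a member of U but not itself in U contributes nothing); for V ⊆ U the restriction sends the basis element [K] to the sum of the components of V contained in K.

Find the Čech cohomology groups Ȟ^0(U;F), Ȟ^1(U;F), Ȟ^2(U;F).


Ȟ^0 = Z^2, Ȟ^1 = Z, Ȟ^2 = 0

nerve simplices:
  W1={{p},{q},{t},{q,s},{q,t},{q,v},{r,t},{s,t},{t,v},{q,t,v},{r,s,t}} W2={{r},{s},{t},{u},{q,s},{q,t},{r,s},{r,t},{r,u},{s,t},{t,v},{q,t,v},{r,s,t}} W3={{q},{v},{q,s},{q,t},{q,v},{t,v},{q,t,v}}
  W12={{t},{q,s},{q,t},{r,t},{s,t},{t,v},{q,t,v},{r,s,t}} W13={{q},{q,s},{q,t},{q,v},{t,v},{q,t,v}} W23={{q,s},{q,t},{t,v},{q,t,v}}
  W123={{q,s},{q,t},{t,v},{q,t,v}}
components per intersection:
  W1: {{p}} {{q},{t},{q,s},{q,t},{q,v},{r,t},{s,t},{t,v},{q,t,v},{r,s,t}}
  W2: {{r},{s},{t},{u},{q,s},{q,t},{r,s},{r,t},{r,u},{s,t},{t,v},{q,t,v},{r,s,t}}
  W3: {{q},{v},{q,s},{q,t},{q,v},{t,v},{q,t,v}}
  W12: {{t},{q,t},{r,t},{s,t},{t,v},{q,t,v},{r,s,t}} {{q,s}}
  W13: {{q},{q,s},{q,t},{q,v},{t,v},{q,t,v}}
  W23: {{q,s}} {{q,t},{t,v},{q,t,v}}
  W123: {{q,s}} {{q,t},{t,v},{q,t,v}}
C dims 4,5,2; δ0: rk 2, SNF 1^2; δ1: rk 2, SNF 1^2
degree 0: 4−2−0 = 2 → Ȟ^0 ≅ Z^2
degree 1: 5−2−2 = 1 → Ȟ^1 ≅ Z
degree 2: 2−0−2 = 0 → Ȟ^2 ≅ 0


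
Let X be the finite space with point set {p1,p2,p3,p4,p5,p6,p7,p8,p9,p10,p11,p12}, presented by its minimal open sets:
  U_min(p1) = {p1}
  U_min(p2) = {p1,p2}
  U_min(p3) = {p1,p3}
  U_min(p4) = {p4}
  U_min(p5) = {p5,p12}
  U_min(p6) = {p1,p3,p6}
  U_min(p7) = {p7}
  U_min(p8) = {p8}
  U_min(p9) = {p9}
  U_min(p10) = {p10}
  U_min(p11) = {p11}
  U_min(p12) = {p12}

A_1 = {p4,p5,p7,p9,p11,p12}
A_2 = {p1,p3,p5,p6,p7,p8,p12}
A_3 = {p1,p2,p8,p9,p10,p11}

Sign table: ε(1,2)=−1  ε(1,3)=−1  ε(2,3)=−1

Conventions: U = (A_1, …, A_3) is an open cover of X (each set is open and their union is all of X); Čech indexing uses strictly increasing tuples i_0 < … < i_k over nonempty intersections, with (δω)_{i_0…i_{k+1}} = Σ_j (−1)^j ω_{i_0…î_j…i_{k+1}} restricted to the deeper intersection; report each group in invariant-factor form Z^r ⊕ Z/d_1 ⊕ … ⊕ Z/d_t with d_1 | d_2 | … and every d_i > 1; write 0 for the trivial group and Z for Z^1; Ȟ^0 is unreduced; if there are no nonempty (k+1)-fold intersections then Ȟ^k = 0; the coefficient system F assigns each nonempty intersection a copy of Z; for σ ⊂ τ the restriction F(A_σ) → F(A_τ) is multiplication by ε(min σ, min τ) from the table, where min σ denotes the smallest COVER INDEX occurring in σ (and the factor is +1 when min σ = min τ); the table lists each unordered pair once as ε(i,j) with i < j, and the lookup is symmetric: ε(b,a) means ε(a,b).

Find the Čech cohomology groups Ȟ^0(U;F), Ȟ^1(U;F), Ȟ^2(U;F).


Ȟ^0 ≅ 0; Ȟ^1 ≅ Z/2; Ȟ^2 ≅ 0

nonempty intersections:
  A12={p5,p7,p12} A13={p9,p11} A23={p1,p8}
C dims 3,3; δ0: rk 3, SNF 1^2·2
Ȟ^0: (3−3)−0=0 ⇒ 0
Ȟ^1: (3−0)−3=0 plus torsion [2] ⇒ Z/2
Ȟ^2: (0−0)−0=0 ⇒ 0


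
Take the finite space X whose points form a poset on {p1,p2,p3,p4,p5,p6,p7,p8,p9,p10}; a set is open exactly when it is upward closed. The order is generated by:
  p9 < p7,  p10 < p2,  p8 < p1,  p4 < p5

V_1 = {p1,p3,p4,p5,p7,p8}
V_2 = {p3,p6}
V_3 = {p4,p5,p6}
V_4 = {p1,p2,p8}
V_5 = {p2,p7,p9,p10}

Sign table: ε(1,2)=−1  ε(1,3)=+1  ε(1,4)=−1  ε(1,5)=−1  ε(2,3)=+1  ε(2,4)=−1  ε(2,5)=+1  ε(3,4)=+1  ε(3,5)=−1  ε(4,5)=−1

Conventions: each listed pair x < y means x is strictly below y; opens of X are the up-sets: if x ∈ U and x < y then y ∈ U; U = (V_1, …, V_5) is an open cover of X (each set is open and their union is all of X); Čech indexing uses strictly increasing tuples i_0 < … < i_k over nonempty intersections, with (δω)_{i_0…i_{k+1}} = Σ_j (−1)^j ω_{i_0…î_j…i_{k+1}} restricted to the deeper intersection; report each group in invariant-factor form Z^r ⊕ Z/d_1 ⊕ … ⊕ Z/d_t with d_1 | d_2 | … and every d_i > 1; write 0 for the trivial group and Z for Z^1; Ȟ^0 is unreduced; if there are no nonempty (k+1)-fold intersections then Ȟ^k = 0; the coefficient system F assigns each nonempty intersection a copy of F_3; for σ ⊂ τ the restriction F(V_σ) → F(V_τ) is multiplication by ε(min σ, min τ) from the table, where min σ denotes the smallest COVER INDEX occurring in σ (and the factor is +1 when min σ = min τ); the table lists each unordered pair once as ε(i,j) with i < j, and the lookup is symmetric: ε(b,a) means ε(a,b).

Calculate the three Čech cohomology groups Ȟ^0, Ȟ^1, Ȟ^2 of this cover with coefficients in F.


Ȟ^0 = 0, Ȟ^1 = Z/3, Ȟ^2 = 0

nerve of the cover:
  V12={p3} V13={p4,p5} V14={p1,p8} V15={p7} V23={p6} V45={p2}
C dims 5,6; δ0: rk_F3 5
Ȟ^0 = (5 − 5) − 0 = 0, so Ȟ^0 ≅ 0
Ȟ^1 = (6 − 0) − 5 = 1, so Ȟ^1 ≅ Z/3
Ȟ^2 = (0 − 0) − 0 = 0, so Ȟ^2 ≅ 0


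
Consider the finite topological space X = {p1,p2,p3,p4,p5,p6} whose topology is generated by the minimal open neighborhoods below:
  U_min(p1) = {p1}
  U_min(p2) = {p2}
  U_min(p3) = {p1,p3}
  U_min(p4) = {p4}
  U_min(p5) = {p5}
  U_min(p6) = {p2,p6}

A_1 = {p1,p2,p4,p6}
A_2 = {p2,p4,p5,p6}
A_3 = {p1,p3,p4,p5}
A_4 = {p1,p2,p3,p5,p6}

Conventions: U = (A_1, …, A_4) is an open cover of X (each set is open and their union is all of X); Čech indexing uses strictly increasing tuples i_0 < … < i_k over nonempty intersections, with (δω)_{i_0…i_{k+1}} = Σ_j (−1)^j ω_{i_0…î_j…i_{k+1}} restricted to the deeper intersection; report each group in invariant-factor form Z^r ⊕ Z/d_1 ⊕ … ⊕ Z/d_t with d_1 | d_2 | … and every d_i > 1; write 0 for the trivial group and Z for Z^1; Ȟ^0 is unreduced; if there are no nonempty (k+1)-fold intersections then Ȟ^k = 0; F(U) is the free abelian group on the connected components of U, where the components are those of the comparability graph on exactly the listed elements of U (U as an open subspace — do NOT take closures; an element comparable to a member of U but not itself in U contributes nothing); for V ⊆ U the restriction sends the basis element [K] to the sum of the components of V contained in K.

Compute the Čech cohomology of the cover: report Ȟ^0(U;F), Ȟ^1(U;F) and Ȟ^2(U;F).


Ȟ^0 = Z^4, Ȟ^1 = 0, Ȟ^2 = 0

nerve of the cover:
  A12={p2,p4,p6} A13={p1,p4} A14={p1,p2,p6} A23={p4,p5} A24={p2,p5,p6} A34={p1,p3,p5}
  A123={p4} A124={p2,p6} A134={p1} A234={p5}
components per intersection:
  A1: {p1} {p2,p6} {p4}
  A2: {p2,p6} {p4} {p5}
  A3: {p1,p3} {p4} {p5}
  A4: {p1,p3} {p2,p6} {p5}
  A12: {p2,p6} {p4}
  A13: {p1} {p4}
  A14: {p1} {p2,p6}
  A23: {p4} {p5}
  A24: {p2,p6} {p5}
  A34: {p1,p3} {p5}
  A123: {p4}
  A124: {p2,p6}
  A134: {p1}
  A234: {p5}
C dims 12,12,4; δ0: rk 8, SNF 1^8; δ1: rk 4, SNF 1^4
Ȟ^0 = (12 − 8) − 0 = 4, so Ȟ^0 ≅ Z^4
Ȟ^1 = (12 − 4) − 8 = 0, so Ȟ^1 ≅ 0
Ȟ^2 = (4 − 0) − 4 = 0, so Ȟ^2 ≅ 0
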